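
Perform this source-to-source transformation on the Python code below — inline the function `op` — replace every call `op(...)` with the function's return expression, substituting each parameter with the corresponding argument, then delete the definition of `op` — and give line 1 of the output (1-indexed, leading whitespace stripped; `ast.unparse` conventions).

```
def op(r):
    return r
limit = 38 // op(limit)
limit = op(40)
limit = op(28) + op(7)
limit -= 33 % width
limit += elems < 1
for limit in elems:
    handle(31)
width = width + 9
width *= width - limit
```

Transformed code:
limit = 38 // limit
limit = 40
limit = 28 + 7
limit -= 33 % width
limit += elems < 1
for limit in elems:
    handle(31)
width = width + 9
width *= width - limit

limit = 38 // limit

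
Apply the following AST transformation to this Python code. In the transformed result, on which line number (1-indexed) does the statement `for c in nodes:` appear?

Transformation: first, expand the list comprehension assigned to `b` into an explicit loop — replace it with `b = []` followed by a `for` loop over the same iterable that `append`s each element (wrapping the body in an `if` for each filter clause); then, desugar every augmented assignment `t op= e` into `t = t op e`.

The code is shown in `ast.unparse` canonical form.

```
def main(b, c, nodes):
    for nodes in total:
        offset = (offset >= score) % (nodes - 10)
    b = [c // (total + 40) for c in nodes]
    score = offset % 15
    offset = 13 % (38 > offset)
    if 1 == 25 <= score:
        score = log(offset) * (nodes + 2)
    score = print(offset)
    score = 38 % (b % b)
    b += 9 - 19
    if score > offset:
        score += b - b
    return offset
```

5

Transformed code:
def main(b, c, nodes):
    for nodes in total:
        offset = (offset >= score) % (nodes - 10)
    b = []
    for c in nodes:
        b.append(c // (total + 40))
    score = offset % 15
    offset = 13 % (38 > offset)
    if 1 == 25 <= score:
        score = log(offset) * (nodes + 2)
    score = print(offset)
    score = 38 % (b % b)
    b = b + (9 - 19)
    if score > offset:
        score = score + (b - b)
    return offset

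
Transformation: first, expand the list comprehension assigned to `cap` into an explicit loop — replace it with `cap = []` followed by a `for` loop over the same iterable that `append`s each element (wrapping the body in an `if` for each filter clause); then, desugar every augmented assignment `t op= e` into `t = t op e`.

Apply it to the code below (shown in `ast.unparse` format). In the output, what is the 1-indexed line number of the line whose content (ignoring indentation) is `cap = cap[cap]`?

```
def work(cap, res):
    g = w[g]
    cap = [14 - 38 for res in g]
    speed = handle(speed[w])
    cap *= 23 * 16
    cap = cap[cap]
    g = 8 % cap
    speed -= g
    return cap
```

8

Transformed code:
def work(cap, res):
    g = w[g]
    cap = []
    for res in g:
        cap.append(14 - 38)
    speed = handle(speed[w])
    cap = cap * (23 * 16)
    cap = cap[cap]
    g = 8 % cap
    speed = speed - g
    return cap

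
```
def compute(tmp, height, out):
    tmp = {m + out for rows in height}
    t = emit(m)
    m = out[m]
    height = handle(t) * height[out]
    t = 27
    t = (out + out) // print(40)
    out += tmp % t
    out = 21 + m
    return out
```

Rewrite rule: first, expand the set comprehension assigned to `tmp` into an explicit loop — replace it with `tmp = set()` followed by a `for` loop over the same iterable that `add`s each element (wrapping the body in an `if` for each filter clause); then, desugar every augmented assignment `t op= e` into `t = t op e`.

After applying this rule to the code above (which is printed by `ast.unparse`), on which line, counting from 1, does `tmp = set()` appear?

2

Transformed code:
def compute(tmp, height, out):
    tmp = set()
    for rows in height:
        tmp.add(m + out)
    t = emit(m)
    m = out[m]
    height = handle(t) * height[out]
    t = 27
    t = (out + out) // print(40)
    out = out + tmp % t
    out = 21 + m
    return out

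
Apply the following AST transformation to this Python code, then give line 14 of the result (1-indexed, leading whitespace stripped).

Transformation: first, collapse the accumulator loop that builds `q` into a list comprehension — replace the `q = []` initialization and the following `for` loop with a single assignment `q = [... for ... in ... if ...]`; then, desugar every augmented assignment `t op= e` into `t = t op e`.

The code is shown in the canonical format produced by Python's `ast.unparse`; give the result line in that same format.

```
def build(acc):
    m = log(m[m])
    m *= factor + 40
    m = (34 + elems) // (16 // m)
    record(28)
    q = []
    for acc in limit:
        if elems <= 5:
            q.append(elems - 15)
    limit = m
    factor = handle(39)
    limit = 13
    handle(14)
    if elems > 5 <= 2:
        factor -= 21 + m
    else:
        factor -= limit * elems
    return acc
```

factor = factor - limit * elems

Transformed code:
def build(acc):
    m = log(m[m])
    m = m * (factor + 40)
    m = (34 + elems) // (16 // m)
    record(28)
    q = [elems - 15 for acc in limit if elems <= 5]
    limit = m
    factor = handle(39)
    limit = 13
    handle(14)
    if elems > 5 <= 2:
        factor = factor - (21 + m)
    else:
        factor = factor - limit * elems
    return acc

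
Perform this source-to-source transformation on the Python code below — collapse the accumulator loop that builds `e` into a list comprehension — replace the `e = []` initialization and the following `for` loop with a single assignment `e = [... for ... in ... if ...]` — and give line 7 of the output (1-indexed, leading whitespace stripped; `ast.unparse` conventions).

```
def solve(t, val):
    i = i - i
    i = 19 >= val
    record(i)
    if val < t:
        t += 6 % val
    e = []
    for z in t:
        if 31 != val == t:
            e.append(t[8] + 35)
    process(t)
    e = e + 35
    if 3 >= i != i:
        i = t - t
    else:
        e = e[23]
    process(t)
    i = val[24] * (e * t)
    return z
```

Transformed code:
def solve(t, val):
    i = i - i
    i = 19 >= val
    record(i)
    if val < t:
        t += 6 % val
    e = [t[8] + 35 for z in t if 31 != val == t]
    process(t)
    e = e + 35
    if 3 >= i != i:
        i = t - t
    else:
        e = e[23]
    process(t)
    i = val[24] * (e * t)
    return z

e = [t[8] + 35 for z in t if 31 != val == t]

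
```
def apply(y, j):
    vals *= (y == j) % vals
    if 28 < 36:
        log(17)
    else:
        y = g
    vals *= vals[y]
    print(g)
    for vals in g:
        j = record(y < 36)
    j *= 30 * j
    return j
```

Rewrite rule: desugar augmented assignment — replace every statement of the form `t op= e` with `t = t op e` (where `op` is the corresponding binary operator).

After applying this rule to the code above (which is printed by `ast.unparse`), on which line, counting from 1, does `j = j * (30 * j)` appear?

11

Transformed code:
def apply(y, j):
    vals = vals * ((y == j) % vals)
    if 28 < 36:
        log(17)
    else:
        y = g
    vals = vals * vals[y]
    print(g)
    for vals in g:
        j = record(y < 36)
    j = j * (30 * j)
    return j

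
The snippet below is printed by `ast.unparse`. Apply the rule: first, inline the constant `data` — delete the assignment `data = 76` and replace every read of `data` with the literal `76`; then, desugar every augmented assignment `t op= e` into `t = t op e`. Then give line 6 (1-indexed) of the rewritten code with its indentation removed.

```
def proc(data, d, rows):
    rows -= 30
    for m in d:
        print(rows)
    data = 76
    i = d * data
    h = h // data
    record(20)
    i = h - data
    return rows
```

Transformed code:
def proc(data, d, rows):
    rows = rows - 30
    for m in d:
        print(rows)
    i = d * 76
    h = h // 76
    record(20)
    i = h - 76
    return rows

h = h // 76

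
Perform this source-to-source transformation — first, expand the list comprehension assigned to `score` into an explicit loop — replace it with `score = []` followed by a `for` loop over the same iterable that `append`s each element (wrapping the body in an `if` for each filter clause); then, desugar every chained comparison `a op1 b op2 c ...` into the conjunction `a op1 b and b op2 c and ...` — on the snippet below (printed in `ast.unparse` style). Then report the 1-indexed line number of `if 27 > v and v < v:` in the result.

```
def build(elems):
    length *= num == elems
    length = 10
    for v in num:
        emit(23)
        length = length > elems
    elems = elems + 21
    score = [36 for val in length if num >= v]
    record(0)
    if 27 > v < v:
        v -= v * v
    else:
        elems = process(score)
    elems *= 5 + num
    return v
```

13

Transformed code:
def build(elems):
    length *= num == elems
    length = 10
    for v in num:
        emit(23)
        length = length > elems
    elems = elems + 21
    score = []
    for val in length:
        if num >= v:
            score.append(36)
    record(0)
    if 27 > v and v < v:
        v -= v * v
    else:
        elems = process(score)
    elems *= 5 + num
    return v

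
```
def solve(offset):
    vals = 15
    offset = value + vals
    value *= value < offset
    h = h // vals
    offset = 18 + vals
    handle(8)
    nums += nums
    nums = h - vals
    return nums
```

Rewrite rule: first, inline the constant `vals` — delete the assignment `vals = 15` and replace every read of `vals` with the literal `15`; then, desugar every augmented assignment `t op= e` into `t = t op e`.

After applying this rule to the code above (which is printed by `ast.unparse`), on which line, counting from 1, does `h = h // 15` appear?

Transformed code:
def solve(offset):
    offset = value + 15
    value = value * (value < offset)
    h = h // 15
    offset = 18 + 15
    handle(8)
    nums = nums + nums
    nums = h - 15
    return nums

4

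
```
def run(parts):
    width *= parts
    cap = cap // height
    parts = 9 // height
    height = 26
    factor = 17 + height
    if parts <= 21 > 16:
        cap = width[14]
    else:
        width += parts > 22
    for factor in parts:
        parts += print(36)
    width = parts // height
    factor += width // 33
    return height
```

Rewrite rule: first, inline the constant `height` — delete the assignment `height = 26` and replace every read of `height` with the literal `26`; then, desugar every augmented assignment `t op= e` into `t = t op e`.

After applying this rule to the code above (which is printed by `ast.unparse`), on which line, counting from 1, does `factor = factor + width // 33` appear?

Transformed code:
def run(parts):
    width = width * parts
    cap = cap // 26
    parts = 9 // 26
    factor = 17 + 26
    if parts <= 21 > 16:
        cap = width[14]
    else:
        width = width + (parts > 22)
    for factor in parts:
        parts = parts + print(36)
    width = parts // 26
    factor = factor + width // 33
    return 26

13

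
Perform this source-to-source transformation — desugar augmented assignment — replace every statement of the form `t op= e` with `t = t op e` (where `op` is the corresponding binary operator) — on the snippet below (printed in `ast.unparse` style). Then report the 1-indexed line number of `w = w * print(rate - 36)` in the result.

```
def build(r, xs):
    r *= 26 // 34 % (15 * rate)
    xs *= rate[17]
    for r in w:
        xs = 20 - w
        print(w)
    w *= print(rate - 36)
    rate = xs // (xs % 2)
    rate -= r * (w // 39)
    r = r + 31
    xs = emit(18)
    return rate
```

Transformed code:
def build(r, xs):
    r = r * (26 // 34 % (15 * rate))
    xs = xs * rate[17]
    for r in w:
        xs = 20 - w
        print(w)
    w = w * print(rate - 36)
    rate = xs // (xs % 2)
    rate = rate - r * (w // 39)
    r = r + 31
    xs = emit(18)
    return rate

7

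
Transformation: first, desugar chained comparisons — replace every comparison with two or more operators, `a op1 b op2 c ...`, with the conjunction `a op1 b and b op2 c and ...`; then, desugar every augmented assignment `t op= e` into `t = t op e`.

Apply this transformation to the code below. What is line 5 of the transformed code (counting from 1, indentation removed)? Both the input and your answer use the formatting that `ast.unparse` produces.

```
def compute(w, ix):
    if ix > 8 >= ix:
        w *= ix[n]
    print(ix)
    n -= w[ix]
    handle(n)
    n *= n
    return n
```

n = n - w[ix]

Transformed code:
def compute(w, ix):
    if ix > 8 and 8 >= ix:
        w = w * ix[n]
    print(ix)
    n = n - w[ix]
    handle(n)
    n = n * n
    return n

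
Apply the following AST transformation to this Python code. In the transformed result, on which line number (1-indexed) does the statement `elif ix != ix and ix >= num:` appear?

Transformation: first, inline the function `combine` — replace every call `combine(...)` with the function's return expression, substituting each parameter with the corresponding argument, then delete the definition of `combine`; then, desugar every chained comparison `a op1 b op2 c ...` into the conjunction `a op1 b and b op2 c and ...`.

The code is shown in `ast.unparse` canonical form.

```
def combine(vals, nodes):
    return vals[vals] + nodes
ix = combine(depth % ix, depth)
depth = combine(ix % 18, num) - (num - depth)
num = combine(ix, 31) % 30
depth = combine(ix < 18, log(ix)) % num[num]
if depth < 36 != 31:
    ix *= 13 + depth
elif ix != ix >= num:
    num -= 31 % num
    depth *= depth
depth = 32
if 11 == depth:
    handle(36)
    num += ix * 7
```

Transformed code:
ix = (depth % ix)[depth % ix] + depth
depth = (ix % 18)[ix % 18] + num - (num - depth)
num = (ix[ix] + 31) % 30
depth = ((ix < 18)[ix < 18] + log(ix)) % num[num]
if depth < 36 and 36 != 31:
    ix *= 13 + depth
elif ix != ix and ix >= num:
    num -= 31 % num
    depth *= depth
depth = 32
if 11 == depth:
    handle(36)
    num += ix * 7

7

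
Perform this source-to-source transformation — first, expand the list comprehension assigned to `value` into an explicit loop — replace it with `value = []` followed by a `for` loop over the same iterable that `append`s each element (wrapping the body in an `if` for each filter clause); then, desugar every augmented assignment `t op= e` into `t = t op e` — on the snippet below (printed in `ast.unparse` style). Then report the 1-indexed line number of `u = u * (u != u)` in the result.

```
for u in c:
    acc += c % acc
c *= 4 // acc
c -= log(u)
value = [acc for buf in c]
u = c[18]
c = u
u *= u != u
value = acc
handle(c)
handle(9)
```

Transformed code:
for u in c:
    acc = acc + c % acc
c = c * (4 // acc)
c = c - log(u)
value = []
for buf in c:
    value.append(acc)
u = c[18]
c = u
u = u * (u != u)
value = acc
handle(c)
handle(9)

10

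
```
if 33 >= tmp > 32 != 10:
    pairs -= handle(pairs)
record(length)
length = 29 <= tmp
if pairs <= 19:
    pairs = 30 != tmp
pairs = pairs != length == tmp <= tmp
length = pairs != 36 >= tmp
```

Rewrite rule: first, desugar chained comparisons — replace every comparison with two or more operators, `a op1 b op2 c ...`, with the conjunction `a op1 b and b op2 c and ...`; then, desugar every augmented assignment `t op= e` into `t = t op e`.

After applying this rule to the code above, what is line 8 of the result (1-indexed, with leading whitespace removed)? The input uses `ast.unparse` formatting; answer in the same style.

Transformed code:
if 33 >= tmp and tmp > 32 and (32 != 10):
    pairs = pairs - handle(pairs)
record(length)
length = 29 <= tmp
if pairs <= 19:
    pairs = 30 != tmp
pairs = pairs != length and length == tmp and (tmp <= tmp)
length = pairs != 36 and 36 >= tmp

length = pairs != 36 and 36 >= tmp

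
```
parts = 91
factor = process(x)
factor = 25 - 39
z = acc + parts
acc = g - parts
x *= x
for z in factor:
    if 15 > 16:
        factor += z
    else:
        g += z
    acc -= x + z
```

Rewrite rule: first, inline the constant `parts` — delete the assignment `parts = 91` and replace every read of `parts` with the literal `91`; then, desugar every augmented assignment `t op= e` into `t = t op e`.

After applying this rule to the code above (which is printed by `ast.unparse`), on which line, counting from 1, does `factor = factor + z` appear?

8

Transformed code:
factor = process(x)
factor = 25 - 39
z = acc + 91
acc = g - 91
x = x * x
for z in factor:
    if 15 > 16:
        factor = factor + z
    else:
        g = g + z
    acc = acc - (x + z)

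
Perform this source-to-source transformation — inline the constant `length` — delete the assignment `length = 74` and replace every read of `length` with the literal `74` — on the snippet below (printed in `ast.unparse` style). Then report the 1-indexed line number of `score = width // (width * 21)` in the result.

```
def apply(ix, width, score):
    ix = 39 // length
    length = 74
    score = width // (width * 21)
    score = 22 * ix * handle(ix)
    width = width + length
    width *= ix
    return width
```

3

Transformed code:
def apply(ix, width, score):
    ix = 39 // 74
    score = width // (width * 21)
    score = 22 * ix * handle(ix)
    width = width + 74
    width *= ix
    return width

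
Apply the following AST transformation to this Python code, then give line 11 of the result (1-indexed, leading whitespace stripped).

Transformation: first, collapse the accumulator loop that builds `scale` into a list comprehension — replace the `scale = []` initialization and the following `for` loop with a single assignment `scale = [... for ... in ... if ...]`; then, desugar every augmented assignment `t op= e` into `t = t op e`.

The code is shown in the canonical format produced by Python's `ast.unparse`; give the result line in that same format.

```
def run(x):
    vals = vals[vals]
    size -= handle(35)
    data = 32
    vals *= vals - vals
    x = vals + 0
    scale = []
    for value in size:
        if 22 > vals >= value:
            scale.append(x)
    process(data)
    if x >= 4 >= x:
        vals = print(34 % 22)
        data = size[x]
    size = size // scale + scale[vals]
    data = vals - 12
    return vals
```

Transformed code:
def run(x):
    vals = vals[vals]
    size = size - handle(35)
    data = 32
    vals = vals * (vals - vals)
    x = vals + 0
    scale = [x for value in size if 22 > vals >= value]
    process(data)
    if x >= 4 >= x:
        vals = print(34 % 22)
        data = size[x]
    size = size // scale + scale[vals]
    data = vals - 12
    return vals

data = size[x]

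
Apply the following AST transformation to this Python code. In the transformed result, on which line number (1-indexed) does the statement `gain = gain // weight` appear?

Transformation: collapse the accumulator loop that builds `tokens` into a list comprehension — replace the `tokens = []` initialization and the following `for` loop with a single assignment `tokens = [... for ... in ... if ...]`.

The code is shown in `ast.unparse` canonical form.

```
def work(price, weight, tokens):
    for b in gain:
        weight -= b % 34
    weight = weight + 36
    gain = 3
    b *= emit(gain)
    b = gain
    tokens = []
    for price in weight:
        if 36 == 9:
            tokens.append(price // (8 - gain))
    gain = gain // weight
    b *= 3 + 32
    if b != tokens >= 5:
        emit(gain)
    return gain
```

9

Transformed code:
def work(price, weight, tokens):
    for b in gain:
        weight -= b % 34
    weight = weight + 36
    gain = 3
    b *= emit(gain)
    b = gain
    tokens = [price // (8 - gain) for price in weight if 36 == 9]
    gain = gain // weight
    b *= 3 + 32
    if b != tokens >= 5:
        emit(gain)
    return gain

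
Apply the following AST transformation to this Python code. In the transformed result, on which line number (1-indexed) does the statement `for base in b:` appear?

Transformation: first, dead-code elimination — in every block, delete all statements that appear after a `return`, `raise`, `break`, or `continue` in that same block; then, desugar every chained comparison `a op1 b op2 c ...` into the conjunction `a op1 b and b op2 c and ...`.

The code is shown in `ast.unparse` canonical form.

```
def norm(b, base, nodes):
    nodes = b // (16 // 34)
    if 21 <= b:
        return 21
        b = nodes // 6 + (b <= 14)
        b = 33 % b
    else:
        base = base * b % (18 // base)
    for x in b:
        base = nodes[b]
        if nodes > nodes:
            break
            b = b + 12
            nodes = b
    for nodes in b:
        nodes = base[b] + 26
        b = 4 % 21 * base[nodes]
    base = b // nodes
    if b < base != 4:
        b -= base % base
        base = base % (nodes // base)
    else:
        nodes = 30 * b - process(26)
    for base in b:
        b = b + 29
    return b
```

20

Transformed code:
def norm(b, base, nodes):
    nodes = b // (16 // 34)
    if 21 <= b:
        return 21
    else:
        base = base * b % (18 // base)
    for x in b:
        base = nodes[b]
        if nodes > nodes:
            break
    for nodes in b:
        nodes = base[b] + 26
        b = 4 % 21 * base[nodes]
    base = b // nodes
    if b < base and base != 4:
        b -= base % base
        base = base % (nodes // base)
    else:
        nodes = 30 * b - process(26)
    for base in b:
        b = b + 29
    return b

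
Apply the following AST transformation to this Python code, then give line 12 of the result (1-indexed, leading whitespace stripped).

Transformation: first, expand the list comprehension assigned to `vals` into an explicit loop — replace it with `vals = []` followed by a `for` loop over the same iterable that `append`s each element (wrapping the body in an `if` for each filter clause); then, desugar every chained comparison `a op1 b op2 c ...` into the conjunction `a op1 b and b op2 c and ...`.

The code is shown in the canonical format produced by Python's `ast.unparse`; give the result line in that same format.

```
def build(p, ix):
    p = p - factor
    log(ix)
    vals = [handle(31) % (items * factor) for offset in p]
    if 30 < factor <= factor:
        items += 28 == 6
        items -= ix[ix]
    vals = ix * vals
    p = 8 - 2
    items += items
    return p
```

items += items

Transformed code:
def build(p, ix):
    p = p - factor
    log(ix)
    vals = []
    for offset in p:
        vals.append(handle(31) % (items * factor))
    if 30 < factor and factor <= factor:
        items += 28 == 6
        items -= ix[ix]
    vals = ix * vals
    p = 8 - 2
    items += items
    return p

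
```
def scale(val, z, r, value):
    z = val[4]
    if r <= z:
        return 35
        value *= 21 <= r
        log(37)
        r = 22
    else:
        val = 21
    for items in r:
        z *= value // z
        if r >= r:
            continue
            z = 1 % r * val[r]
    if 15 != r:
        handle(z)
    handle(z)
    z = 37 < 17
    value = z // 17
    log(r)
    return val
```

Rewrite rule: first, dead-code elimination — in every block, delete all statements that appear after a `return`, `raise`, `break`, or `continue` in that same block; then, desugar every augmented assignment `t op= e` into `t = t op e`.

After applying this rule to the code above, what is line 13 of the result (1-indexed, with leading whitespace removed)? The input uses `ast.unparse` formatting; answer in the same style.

handle(z)

Transformed code:
def scale(val, z, r, value):
    z = val[4]
    if r <= z:
        return 35
    else:
        val = 21
    for items in r:
        z = z * (value // z)
        if r >= r:
            continue
    if 15 != r:
        handle(z)
    handle(z)
    z = 37 < 17
    value = z // 17
    log(r)
    return val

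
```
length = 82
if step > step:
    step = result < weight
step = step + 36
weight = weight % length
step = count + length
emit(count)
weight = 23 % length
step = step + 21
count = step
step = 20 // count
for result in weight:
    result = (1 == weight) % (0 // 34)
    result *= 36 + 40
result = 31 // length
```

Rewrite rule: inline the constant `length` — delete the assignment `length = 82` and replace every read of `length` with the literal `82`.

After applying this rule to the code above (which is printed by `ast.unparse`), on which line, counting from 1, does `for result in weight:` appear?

Transformed code:
if step > step:
    step = result < weight
step = step + 36
weight = weight % 82
step = count + 82
emit(count)
weight = 23 % 82
step = step + 21
count = step
step = 20 // count
for result in weight:
    result = (1 == weight) % (0 // 34)
    result *= 36 + 40
result = 31 // 82

11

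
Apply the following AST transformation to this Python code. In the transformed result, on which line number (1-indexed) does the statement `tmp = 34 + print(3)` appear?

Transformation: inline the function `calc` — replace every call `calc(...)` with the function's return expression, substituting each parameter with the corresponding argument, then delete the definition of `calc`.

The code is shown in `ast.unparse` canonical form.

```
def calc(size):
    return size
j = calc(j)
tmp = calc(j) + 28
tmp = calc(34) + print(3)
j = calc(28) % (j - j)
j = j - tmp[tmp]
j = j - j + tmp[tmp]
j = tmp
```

Transformed code:
j = j
tmp = j + 28
tmp = 34 + print(3)
j = 28 % (j - j)
j = j - tmp[tmp]
j = j - j + tmp[tmp]
j = tmp

3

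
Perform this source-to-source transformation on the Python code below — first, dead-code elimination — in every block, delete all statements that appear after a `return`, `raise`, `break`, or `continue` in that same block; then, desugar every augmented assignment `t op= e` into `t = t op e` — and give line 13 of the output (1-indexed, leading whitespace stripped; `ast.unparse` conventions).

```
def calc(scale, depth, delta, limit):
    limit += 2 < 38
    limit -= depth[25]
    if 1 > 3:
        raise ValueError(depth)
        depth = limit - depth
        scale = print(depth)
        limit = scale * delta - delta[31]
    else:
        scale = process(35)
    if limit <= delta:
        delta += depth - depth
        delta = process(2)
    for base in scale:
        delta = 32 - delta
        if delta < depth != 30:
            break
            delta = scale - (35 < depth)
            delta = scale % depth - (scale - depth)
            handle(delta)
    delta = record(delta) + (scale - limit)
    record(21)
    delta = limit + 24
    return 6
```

Transformed code:
def calc(scale, depth, delta, limit):
    limit = limit + (2 < 38)
    limit = limit - depth[25]
    if 1 > 3:
        raise ValueError(depth)
    else:
        scale = process(35)
    if limit <= delta:
        delta = delta + (depth - depth)
        delta = process(2)
    for base in scale:
        delta = 32 - delta
        if delta < depth != 30:
            break
    delta = record(delta) + (scale - limit)
    record(21)
    delta = limit + 24
    return 6

if delta < depth != 30:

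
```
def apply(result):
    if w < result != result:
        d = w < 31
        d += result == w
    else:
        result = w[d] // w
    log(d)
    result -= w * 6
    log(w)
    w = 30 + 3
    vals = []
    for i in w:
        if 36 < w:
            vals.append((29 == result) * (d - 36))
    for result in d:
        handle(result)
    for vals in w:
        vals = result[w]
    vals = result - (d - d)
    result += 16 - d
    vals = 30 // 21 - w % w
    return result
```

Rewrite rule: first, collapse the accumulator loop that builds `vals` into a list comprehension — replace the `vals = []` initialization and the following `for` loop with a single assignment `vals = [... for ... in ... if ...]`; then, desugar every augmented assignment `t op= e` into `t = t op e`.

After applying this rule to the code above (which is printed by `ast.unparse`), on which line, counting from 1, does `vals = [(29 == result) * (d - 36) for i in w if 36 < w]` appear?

Transformed code:
def apply(result):
    if w < result != result:
        d = w < 31
        d = d + (result == w)
    else:
        result = w[d] // w
    log(d)
    result = result - w * 6
    log(w)
    w = 30 + 3
    vals = [(29 == result) * (d - 36) for i in w if 36 < w]
    for result in d:
        handle(result)
    for vals in w:
        vals = result[w]
    vals = result - (d - d)
    result = result + (16 - d)
    vals = 30 // 21 - w % w
    return result

11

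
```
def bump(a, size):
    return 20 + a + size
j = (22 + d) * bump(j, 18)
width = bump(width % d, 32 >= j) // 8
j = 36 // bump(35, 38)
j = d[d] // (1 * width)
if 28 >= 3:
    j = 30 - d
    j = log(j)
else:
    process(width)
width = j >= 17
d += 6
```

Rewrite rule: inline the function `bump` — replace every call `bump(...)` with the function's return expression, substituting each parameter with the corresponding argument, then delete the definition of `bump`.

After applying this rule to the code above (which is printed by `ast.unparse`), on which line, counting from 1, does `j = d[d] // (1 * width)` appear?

4

Transformed code:
j = (22 + d) * (20 + j + 18)
width = (20 + width % d + (32 >= j)) // 8
j = 36 // (20 + 35 + 38)
j = d[d] // (1 * width)
if 28 >= 3:
    j = 30 - d
    j = log(j)
else:
    process(width)
width = j >= 17
d += 6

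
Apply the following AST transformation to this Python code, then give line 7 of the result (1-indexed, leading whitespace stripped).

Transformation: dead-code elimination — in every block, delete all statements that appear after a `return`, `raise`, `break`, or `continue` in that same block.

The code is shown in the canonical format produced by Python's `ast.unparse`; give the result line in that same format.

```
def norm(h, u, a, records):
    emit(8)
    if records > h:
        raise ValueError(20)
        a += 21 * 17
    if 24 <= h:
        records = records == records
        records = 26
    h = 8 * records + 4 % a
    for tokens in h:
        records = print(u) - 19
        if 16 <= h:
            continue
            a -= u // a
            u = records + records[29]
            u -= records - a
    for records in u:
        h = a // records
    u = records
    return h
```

records = 26

Transformed code:
def norm(h, u, a, records):
    emit(8)
    if records > h:
        raise ValueError(20)
    if 24 <= h:
        records = records == records
        records = 26
    h = 8 * records + 4 % a
    for tokens in h:
        records = print(u) - 19
        if 16 <= h:
            continue
    for records in u:
        h = a // records
    u = records
    return h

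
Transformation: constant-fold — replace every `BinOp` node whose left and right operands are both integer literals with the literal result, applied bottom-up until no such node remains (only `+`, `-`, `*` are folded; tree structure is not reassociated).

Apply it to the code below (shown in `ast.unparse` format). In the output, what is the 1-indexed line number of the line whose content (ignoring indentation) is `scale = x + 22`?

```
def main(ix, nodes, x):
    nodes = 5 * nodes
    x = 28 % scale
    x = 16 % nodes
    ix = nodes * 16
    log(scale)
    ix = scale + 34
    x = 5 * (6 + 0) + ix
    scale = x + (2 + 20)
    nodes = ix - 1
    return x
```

9

Transformed code:
def main(ix, nodes, x):
    nodes = 5 * nodes
    x = 28 % scale
    x = 16 % nodes
    ix = nodes * 16
    log(scale)
    ix = scale + 34
    x = 30 + ix
    scale = x + 22
    nodes = ix - 1
    return x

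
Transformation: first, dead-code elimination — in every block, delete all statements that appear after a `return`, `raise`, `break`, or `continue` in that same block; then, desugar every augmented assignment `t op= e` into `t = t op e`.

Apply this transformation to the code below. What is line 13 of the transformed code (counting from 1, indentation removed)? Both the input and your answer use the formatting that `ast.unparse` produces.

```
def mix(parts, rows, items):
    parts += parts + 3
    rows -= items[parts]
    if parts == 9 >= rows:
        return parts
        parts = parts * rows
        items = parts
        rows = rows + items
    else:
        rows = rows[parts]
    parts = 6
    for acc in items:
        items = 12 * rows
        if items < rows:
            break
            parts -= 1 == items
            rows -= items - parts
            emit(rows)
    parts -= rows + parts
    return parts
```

parts = parts - (rows + parts)

Transformed code:
def mix(parts, rows, items):
    parts = parts + (parts + 3)
    rows = rows - items[parts]
    if parts == 9 >= rows:
        return parts
    else:
        rows = rows[parts]
    parts = 6
    for acc in items:
        items = 12 * rows
        if items < rows:
            break
    parts = parts - (rows + parts)
    return parts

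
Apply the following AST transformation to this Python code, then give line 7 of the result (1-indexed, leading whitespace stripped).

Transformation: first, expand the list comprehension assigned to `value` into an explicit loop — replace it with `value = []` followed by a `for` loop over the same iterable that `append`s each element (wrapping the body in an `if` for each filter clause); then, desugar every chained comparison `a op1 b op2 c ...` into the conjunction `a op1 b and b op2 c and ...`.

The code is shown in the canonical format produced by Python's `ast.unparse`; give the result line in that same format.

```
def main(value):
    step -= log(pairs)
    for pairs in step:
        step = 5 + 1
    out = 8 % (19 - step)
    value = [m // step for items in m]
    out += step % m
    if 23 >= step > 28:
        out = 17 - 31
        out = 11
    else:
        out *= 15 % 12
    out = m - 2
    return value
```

Transformed code:
def main(value):
    step -= log(pairs)
    for pairs in step:
        step = 5 + 1
    out = 8 % (19 - step)
    value = []
    for items in m:
        value.append(m // step)
    out += step % m
    if 23 >= step and step > 28:
        out = 17 - 31
        out = 11
    else:
        out *= 15 % 12
    out = m - 2
    return value

for items in m:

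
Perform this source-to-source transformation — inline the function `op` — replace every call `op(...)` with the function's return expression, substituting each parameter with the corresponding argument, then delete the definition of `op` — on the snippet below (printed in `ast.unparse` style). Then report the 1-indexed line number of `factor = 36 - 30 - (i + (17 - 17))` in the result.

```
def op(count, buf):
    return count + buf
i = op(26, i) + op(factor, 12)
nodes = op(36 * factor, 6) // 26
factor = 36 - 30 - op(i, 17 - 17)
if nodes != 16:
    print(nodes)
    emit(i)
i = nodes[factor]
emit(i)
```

Transformed code:
i = 26 + i + (factor + 12)
nodes = (36 * factor + 6) // 26
factor = 36 - 30 - (i + (17 - 17))
if nodes != 16:
    print(nodes)
    emit(i)
i = nodes[factor]
emit(i)

3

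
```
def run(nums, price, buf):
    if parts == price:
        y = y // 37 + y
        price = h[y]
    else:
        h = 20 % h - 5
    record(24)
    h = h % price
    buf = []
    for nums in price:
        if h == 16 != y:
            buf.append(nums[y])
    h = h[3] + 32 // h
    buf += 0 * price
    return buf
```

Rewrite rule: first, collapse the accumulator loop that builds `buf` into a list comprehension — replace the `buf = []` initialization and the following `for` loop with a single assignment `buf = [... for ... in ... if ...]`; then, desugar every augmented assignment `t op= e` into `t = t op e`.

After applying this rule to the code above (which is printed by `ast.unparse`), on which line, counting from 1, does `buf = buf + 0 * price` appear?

11

Transformed code:
def run(nums, price, buf):
    if parts == price:
        y = y // 37 + y
        price = h[y]
    else:
        h = 20 % h - 5
    record(24)
    h = h % price
    buf = [nums[y] for nums in price if h == 16 != y]
    h = h[3] + 32 // h
    buf = buf + 0 * price
    return buf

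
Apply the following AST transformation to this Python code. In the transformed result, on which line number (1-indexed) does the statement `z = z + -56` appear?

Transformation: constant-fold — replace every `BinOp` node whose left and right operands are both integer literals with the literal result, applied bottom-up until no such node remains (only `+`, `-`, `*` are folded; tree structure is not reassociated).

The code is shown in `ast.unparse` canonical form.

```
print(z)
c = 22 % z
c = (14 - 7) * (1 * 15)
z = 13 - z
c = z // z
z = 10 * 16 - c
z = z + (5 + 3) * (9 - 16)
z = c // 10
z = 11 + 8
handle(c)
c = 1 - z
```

Transformed code:
print(z)
c = 22 % z
c = 105
z = 13 - z
c = z // z
z = 160 - c
z = z + -56
z = c // 10
z = 19
handle(c)
c = 1 - z

7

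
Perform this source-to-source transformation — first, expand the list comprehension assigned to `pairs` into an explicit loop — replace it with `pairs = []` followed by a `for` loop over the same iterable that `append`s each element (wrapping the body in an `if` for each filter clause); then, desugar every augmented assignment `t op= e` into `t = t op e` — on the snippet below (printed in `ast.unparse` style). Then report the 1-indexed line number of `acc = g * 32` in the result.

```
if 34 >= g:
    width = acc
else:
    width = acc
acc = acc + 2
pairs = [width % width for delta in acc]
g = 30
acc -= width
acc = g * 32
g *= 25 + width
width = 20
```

Transformed code:
if 34 >= g:
    width = acc
else:
    width = acc
acc = acc + 2
pairs = []
for delta in acc:
    pairs.append(width % width)
g = 30
acc = acc - width
acc = g * 32
g = g * (25 + width)
width = 20

11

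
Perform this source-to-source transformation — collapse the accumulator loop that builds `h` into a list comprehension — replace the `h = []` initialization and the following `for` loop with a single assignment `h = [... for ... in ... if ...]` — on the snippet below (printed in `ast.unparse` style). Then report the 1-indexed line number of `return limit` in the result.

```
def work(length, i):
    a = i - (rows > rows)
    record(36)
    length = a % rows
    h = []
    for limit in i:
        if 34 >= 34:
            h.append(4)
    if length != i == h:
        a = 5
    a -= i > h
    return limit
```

9

Transformed code:
def work(length, i):
    a = i - (rows > rows)
    record(36)
    length = a % rows
    h = [4 for limit in i if 34 >= 34]
    if length != i == h:
        a = 5
    a -= i > h
    return limit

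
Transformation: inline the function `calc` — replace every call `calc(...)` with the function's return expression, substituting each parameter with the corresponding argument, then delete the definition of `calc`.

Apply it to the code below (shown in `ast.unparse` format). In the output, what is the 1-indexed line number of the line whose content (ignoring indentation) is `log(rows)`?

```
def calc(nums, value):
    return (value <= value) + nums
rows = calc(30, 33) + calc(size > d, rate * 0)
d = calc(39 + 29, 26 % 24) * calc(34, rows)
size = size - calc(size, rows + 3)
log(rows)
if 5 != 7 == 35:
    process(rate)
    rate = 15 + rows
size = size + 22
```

Transformed code:
rows = (33 <= 33) + 30 + ((rate * 0 <= rate * 0) + (size > d))
d = ((26 % 24 <= 26 % 24) + (39 + 29)) * ((rows <= rows) + 34)
size = size - ((rows + 3 <= rows + 3) + size)
log(rows)
if 5 != 7 == 35:
    process(rate)
    rate = 15 + rows
size = size + 22

4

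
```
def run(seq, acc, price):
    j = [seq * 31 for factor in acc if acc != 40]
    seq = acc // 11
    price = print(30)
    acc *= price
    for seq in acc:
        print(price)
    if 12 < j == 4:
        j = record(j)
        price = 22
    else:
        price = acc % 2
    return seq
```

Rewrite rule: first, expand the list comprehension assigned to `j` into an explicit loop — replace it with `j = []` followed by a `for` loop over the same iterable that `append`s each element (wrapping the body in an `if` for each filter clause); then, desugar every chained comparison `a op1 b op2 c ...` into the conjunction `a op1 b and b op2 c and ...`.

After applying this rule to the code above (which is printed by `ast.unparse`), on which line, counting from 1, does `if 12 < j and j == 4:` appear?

11

Transformed code:
def run(seq, acc, price):
    j = []
    for factor in acc:
        if acc != 40:
            j.append(seq * 31)
    seq = acc // 11
    price = print(30)
    acc *= price
    for seq in acc:
        print(price)
    if 12 < j and j == 4:
        j = record(j)
        price = 22
    else:
        price = acc % 2
    return seq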